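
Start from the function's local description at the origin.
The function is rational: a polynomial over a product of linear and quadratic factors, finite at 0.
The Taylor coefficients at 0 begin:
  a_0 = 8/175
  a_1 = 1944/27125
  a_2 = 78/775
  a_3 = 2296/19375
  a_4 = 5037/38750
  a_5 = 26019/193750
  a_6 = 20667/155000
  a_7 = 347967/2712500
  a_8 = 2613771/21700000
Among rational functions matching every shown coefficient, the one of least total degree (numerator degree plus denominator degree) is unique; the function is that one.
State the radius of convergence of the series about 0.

The radius of convergence is -5/4 + (1/4)*sqrt(105).

No rational of total degree below 7 reproduces all 9 coefficients; solving the [1/6] Pade equations on them gives f(α) = (-12*α/31 - 40/7)/(α**2 + 5*α/2 - 5)**3, whose expansion matches every shown term.
Denominator factor (α**2 + 5*α/2 - 5)^3: discriminant 105/4, real irrational roots -5/4 + (1/4)*sqrt(105) and -5/4 - (1/4)*sqrt(105); poles of order 3, moduli -5/4 + (1/4)*sqrt(105) and 5/4 + (1/4)*sqrt(105).
The radius of convergence is the smallest modulus among the singular points: -5/4 + (1/4)*sqrt(105).


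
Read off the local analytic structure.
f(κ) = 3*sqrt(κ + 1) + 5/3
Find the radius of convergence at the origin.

Branch term (3)*sqrt(1 - κ/(-1)): its argument vanishes at κ = -1, a square-root branch point, modulus 1.
The radius of convergence is the smallest modulus among the singular points: 1.

The radius of convergence is 1.


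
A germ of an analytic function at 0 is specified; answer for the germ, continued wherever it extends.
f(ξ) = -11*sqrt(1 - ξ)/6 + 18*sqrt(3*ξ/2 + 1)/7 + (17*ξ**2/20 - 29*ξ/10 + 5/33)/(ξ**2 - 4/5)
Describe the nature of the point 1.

The point is an algebraic (square-root) branch point.

The term (-11/6)*sqrt(1 - ξ/(1)) has argument 1 - 1/(1) = 0 at 1: a square-root (algebraic, two-sheeted) branch point; the remaining terms are analytic or single-valued there.


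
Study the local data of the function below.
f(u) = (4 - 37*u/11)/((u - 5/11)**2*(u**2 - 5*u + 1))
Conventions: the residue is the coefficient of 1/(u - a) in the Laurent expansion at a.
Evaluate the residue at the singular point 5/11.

At the order-2 pole 5/11 set g(u) = (u - (5/11))^2*f(u) = (4 - 37*u/11)/(u**2 - 5*u + 1).
Order-2 pole: residue = g'(a); g'(5/11) = 66836/5547, so the residue is 66836/5547.

The residue is 66836/5547.


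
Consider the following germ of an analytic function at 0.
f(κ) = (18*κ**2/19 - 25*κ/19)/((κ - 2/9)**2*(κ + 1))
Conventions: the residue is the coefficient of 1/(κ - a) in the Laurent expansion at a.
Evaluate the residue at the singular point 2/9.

The residue is -1305/2299.

At the order-2 pole 2/9 set g(κ) = (κ - (2/9))^2*f(κ) = (18*κ**2/19 - 25*κ/19)/(κ + 1).
Order-2 pole: residue = g'(a); g'(2/9) = -1305/2299, so the residue is -1305/2299.


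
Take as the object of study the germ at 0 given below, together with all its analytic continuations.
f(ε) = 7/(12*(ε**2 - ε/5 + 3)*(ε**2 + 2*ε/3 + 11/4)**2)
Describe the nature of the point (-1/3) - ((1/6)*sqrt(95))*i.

The point is a pole of order 2.

The denominator factor ε**2 + 2*ε/3 + 11/4 vanishes at (-1/3) - ((1/6)*sqrt(95))*i and appears to the power 2; the numerator there equals 7/12, nonzero, and no other factor vanishes.
Hence a pole whose order is the multiplicity, 2.


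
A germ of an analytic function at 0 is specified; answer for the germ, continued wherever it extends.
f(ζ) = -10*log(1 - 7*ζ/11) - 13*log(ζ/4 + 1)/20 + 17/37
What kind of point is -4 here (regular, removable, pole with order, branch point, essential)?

The term (-13/20)*log(1 - ζ/(-4)) has argument 1 - -4/(-4) = 0 at -4: a logarithmic (infinitely-sheeted) branch point; the remaining terms are analytic or single-valued there.

The point is a logarithmic branch point.


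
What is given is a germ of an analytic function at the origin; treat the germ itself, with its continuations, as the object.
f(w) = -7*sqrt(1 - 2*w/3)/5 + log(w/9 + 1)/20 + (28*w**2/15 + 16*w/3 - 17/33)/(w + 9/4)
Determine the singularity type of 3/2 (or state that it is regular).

The point is an algebraic (square-root) branch point.

The term (-7/5)*sqrt(1 - w/(3/2)) has argument 1 - 3/2/(3/2) = 0 at 3/2: a square-root (algebraic, two-sheeted) branch point; the remaining terms are analytic or single-valued there.


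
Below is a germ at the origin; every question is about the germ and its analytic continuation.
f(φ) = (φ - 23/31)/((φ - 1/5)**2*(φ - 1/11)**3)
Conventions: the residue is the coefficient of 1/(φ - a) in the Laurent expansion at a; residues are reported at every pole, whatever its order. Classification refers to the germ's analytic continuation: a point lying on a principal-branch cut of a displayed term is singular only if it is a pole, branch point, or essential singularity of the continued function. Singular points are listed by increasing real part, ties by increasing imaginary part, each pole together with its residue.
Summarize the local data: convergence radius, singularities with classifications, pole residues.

Radius of convergence at 0: 1/11.
At 1/11: a pole of order 3; residue -82022875/6696.
At 1/5: a pole of order 2; residue 82022875/6696.

Denominator factor (φ - 1/11)^3: pole of order 3 at 1/11, modulus 1/11.
Denominator factor (φ - 1/5)^2: pole of order 2 at 1/5, modulus 1/5.
The radius of convergence is the smallest modulus among the singular points: 1/11.
At the order-3 pole 1/11 set g(φ) = (φ - (1/11))^3*f(φ) = (φ - 23/31)/(φ - 1/5)**2.
Order-3 pole: residue = g''(a)/2; g''(1/11) = -82022875/3348, so the residue is -82022875/6696.
At the order-2 pole 1/5 set g(φ) = (φ - (1/5))^2*f(φ) = (φ - 23/31)/(φ - 1/11)**3.
Order-2 pole: residue = g'(a); g'(1/5) = 82022875/6696, so the residue is 82022875/6696.
List the singular points by increasing real part (a conjugate pair: the negative imaginary part first).


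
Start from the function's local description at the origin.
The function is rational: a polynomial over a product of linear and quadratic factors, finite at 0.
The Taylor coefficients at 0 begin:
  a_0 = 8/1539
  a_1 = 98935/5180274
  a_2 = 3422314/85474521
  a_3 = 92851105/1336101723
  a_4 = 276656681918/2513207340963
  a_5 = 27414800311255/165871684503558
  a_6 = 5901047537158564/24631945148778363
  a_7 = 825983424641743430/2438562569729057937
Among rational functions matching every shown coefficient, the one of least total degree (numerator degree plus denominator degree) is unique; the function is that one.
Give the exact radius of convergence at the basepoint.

No rational of total degree below 5 reproduces all 8 coefficients; solving the [1/4] Pade equations on them gives f(γ) = (15*γ/34 + 8/19)/((γ - 11)**2*(γ - 9/11)**2), whose expansion matches every shown term.
Denominator factor (γ - 11)^2: pole of order 2 at 11, modulus 11.
Denominator factor (γ - 9/11)^2: pole of order 2 at 9/11, modulus 9/11.
The radius of convergence is the smallest modulus among the singular points: 9/11.

The radius of convergence is 9/11.


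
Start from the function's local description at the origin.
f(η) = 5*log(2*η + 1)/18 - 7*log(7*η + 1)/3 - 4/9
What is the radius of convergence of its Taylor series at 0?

Branch term (5/18)*log(1 - η/(-1/2)): its argument vanishes at η = -1/2, a logarithmic branch point, modulus 1/2.
Branch term (-7/3)*log(1 - η/(-1/7)): its argument vanishes at η = -1/7, a logarithmic branch point, modulus 1/7.
The radius of convergence is the smallest modulus among the singular points: 1/7.

The radius of convergence is 1/7.


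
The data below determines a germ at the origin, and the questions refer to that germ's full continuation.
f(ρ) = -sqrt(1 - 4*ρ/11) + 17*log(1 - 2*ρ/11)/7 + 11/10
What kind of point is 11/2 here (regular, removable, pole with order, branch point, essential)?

The term (17/7)*log(1 - ρ/(11/2)) has argument 1 - 11/2/(11/2) = 0 at 11/2: a logarithmic (infinitely-sheeted) branch point; the remaining terms are analytic or single-valued there.

The point is a logarithmic branch point.


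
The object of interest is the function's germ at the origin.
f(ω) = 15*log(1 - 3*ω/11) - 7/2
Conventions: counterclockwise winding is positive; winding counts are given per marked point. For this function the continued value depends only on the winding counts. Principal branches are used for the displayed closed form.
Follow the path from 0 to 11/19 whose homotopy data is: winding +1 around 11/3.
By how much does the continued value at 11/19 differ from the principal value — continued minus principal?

The rational part is single-valued and drops out of the difference; each branch term changes only by its own monodromy.
(15)*log(1 - ω/(11/3)): each positive loop around 11/3 adds 2*pi*i to the log, so winding +1 contributes (15)*(1)*2*pi*i = (30)*pi*i.
Summing the contributions at ω = 11/19 gives (30)*pi*i.

Continued minus principal equals (30)*pi*i.


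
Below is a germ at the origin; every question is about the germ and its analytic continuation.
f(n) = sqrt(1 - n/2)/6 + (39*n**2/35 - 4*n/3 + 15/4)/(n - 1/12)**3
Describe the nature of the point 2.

The point is an algebraic (square-root) branch point.

The term (1/6)*sqrt(1 - n/(2)) has argument 1 - 2/(2) = 0 at 2: a square-root (algebraic, two-sheeted) branch point; the remaining terms are analytic or single-valued there.


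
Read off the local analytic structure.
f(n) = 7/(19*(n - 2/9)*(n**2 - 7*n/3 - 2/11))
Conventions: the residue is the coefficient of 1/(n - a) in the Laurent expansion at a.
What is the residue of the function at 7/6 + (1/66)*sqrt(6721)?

The residue is 6237/22040 - (35343/13466440)*sqrt(6721).

The factor n**2 - 7*n/3 - 2/11 splits as (n - a)(n - a') with a = 7/6 + (1/66)*sqrt(6721), a' = 7/6 - (1/66)*sqrt(6721). At the order-1 pole a set g(n) = (n - a)*f(n) = [7/(19*(n - 2/9))] / (n - a').
Simple pole: residue = g(a) at a = 7/6 + (1/66)*sqrt(6721), which is 6237/22040 - (35343/13466440)*sqrt(6721).


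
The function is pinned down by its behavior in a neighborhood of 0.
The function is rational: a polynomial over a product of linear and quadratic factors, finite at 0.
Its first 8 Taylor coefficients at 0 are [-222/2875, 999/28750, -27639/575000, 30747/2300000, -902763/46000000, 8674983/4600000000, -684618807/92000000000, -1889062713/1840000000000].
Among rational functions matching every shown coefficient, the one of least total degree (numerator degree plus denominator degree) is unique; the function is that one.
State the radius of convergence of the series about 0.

The radius of convergence is 4/3.

No rational of total degree below 4 reproduces all 8 coefficients; solving the [0/4] Pade equations on them gives f(φ) = 37/(23*(φ - 4/3)*(φ + 5/2)**3), whose expansion matches every shown term.
Denominator factor (φ - 4/3): pole of order 1 at 4/3, modulus 4/3.
Denominator factor (φ + 5/2)^3: pole of order 3 at -5/2, modulus 5/2.
The radius of convergence is the smallest modulus among the singular points: 4/3.


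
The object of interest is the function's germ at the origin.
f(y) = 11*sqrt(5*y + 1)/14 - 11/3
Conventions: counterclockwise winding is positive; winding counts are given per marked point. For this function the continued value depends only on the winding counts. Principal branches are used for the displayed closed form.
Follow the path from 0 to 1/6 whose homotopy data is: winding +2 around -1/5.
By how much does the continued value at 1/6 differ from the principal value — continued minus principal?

The rational part is single-valued and drops out of the difference; each branch term changes only by its own monodromy.
(11/14)*sqrt(1 - y/(-1/5)): winding +2 is even, the square root returns to the same sheet, contribution 0.
Summing the contributions at y = 1/6 gives 0.

Continued minus principal equals 0.


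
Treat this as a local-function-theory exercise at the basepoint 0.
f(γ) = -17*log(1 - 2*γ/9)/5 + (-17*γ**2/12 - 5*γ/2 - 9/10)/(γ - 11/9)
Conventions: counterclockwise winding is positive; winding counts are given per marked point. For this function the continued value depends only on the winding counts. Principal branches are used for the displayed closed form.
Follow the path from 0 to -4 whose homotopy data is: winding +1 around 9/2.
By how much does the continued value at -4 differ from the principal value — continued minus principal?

Continued minus principal equals -(34/5)*pi*i.

The rational part is single-valued and drops out of the difference; each branch term changes only by its own monodromy.
(-17/5)*log(1 - γ/(9/2)): each positive loop around 9/2 adds 2*pi*i to the log, so winding +1 contributes (-17/5)*(1)*2*pi*i = -(34/5)*pi*i.
Summing the contributions at γ = -4 gives -(34/5)*pi*i.


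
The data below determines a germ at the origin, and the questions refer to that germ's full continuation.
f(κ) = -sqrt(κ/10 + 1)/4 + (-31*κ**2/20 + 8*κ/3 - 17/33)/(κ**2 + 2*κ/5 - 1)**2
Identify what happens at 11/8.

Denominator factors: κ**2 + 2*κ/5 - 1 = 461/320 at κ = 11/8 — none vanishes.
Branch term sqrt(1 - κ/(-10)): argument at 11/8 is 91/80, nonzero, so 11/8 is not its branch point (a point on a principal cut is still regular for the continued germ).
So the germ continues analytically to 11/8.

The point is a regular point.


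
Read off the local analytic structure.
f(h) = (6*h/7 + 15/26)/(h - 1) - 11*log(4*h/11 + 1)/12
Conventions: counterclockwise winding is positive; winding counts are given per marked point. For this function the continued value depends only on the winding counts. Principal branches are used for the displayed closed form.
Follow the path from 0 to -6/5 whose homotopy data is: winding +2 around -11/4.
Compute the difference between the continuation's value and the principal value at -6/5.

Continued minus principal equals -(11/3)*pi*i.

The rational part is single-valued and drops out of the difference; each branch term changes only by its own monodromy.
(-11/12)*log(1 - h/(-11/4)): each positive loop around -11/4 adds 2*pi*i to the log, so winding +2 contributes (-11/12)*(2)*2*pi*i = -(11/3)*pi*i.
Summing the contributions at h = -6/5 gives -(11/3)*pi*i.


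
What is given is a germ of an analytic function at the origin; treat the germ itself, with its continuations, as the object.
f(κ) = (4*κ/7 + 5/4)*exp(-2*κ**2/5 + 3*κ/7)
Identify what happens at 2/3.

There is no denominator, hence no pole anywhere.
The factor exp(-2*κ**2/5 + 3*κ/7) is entire.
So the germ continues analytically to 2/3.

The point is a regular point.


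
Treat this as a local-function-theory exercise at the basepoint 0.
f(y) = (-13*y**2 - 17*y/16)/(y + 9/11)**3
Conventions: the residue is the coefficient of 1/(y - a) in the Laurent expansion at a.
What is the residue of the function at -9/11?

At the order-3 pole -9/11 set g(y) = (y - (-9/11))^3*f(y) = -13*y**2 - 17*y/16.
Order-3 pole: residue = g''(a)/2; g''(-9/11) = -26, so the residue is -13.

The residue is -13.


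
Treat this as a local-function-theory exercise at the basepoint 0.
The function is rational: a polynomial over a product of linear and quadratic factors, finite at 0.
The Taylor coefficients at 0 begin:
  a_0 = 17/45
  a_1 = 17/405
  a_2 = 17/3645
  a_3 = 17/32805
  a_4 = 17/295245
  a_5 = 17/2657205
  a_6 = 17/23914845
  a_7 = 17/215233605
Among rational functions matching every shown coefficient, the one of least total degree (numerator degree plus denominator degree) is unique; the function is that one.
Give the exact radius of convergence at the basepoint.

No rational of total degree below 1 reproduces all 8 coefficients; solving the [0/1] Pade equations on them gives f(ξ) = -17/(5*(ξ - 9)), whose expansion matches every shown term.
Denominator factor (ξ - 9): pole of order 1 at 9, modulus 9.
The radius of convergence is the smallest modulus among the singular points: 9.

The radius of convergence is 9.


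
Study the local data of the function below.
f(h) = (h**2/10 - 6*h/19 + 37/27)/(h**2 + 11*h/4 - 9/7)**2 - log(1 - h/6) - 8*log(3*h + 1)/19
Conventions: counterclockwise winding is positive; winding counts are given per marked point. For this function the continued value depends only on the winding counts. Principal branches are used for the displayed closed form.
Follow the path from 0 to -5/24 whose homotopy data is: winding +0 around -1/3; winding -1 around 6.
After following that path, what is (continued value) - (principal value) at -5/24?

The rational part is single-valued and drops out of the difference; each branch term changes only by its own monodromy.
(-1)*log(1 - h/(6)): each positive loop around 6 adds 2*pi*i to the log, so winding -1 contributes (-1)*(-1)*2*pi*i = (2)*pi*i.
(-8/19)*log(1 - h/(-1/3)): winding 0 around -1/3, so this term returns to its principal value, contribution 0.
Summing the contributions at h = -5/24 gives (2)*pi*i.

Continued minus principal equals (2)*pi*i.


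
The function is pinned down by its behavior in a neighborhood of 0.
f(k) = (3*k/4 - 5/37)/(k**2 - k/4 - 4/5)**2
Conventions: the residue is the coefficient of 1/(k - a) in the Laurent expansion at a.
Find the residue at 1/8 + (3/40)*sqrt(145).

The factor k**2 - k/4 - 4/5 splits as (k - a)(k - a') with a = 1/8 + (3/40)*sqrt(145), a' = 1/8 - (3/40)*sqrt(145). At the order-2 pole a set g(k) = (k - a)^2*f(k) = [3*k/4 - 5/37] / (k - a')^2.
Order-2 pole: residue = g'(a); g'(1/8 + (3/40)*sqrt(145)) = (980/840159)*sqrt(145), so the residue is (980/840159)*sqrt(145).

The residue is (980/840159)*sqrt(145).


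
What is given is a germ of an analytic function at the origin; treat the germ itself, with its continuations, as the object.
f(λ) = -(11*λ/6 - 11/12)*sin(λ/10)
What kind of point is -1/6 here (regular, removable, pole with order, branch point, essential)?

There is no denominator, hence no pole anywhere.
The factor -sin(λ/10) is entire.
So the germ continues analytically to -1/6.

The point is a regular point.


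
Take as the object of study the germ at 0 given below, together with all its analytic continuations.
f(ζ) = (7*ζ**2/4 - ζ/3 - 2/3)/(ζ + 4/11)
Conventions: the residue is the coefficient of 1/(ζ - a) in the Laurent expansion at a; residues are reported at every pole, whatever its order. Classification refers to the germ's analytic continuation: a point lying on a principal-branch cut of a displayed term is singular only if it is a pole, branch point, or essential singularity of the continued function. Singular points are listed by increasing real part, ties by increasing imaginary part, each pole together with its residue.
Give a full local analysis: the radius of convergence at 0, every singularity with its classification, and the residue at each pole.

Denominator factor (ζ + 4/11): pole of order 1 at -4/11, modulus 4/11.
The radius of convergence is the smallest modulus among the singular points: 4/11.
At the order-1 pole -4/11 set g(ζ) = (ζ - (-4/11))*f(ζ) = 7*ζ**2/4 - ζ/3 - 2/3.
Simple pole: residue = g(a) at a = -4/11, which is -38/121.

Radius of convergence at 0: 4/11.
At -4/11: a pole of order 1; residue -38/121.


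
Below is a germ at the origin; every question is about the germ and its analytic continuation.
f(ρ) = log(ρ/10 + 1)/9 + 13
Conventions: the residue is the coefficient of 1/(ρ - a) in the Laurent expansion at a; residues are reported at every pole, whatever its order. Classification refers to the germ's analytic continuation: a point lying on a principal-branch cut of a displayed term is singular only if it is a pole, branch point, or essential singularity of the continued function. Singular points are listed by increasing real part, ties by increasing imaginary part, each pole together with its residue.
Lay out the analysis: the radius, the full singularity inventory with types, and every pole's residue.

Radius of convergence at 0: 10.
At -10: a logarithmic branch point.

Branch term (1/9)*log(1 - ρ/(-10)): its argument vanishes at ρ = -10, a logarithmic branch point, modulus 10.
The radius of convergence is the smallest modulus among the singular points: 10.


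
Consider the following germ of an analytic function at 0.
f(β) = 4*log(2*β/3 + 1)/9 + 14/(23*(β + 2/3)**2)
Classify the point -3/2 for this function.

The point is a logarithmic branch point.

The term (4/9)*log(1 - β/(-3/2)) has argument 1 - -3/2/(-3/2) = 0 at -3/2: a logarithmic (infinitely-sheeted) branch point; the remaining terms are analytic or single-valued there.


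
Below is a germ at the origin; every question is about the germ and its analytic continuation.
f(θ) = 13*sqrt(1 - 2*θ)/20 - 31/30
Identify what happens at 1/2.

The point is an algebraic (square-root) branch point.

The term (13/20)*sqrt(1 - θ/(1/2)) has argument 1 - 1/2/(1/2) = 0 at 1/2: a square-root (algebraic, two-sheeted) branch point; the remaining terms are analytic or single-valued there.


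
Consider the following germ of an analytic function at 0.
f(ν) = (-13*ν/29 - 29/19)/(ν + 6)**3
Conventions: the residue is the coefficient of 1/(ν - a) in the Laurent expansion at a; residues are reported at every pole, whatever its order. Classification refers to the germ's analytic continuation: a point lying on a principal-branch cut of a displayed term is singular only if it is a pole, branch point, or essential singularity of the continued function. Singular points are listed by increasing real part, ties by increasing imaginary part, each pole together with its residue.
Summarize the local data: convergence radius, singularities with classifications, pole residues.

Denominator factor (ν + 6)^3: pole of order 3 at -6, modulus 6.
The radius of convergence is the smallest modulus among the singular points: 6.
At the order-3 pole -6 set g(ν) = (ν - (-6))^3*f(ν) = -13*ν/29 - 29/19.
Order-3 pole: residue = g''(a)/2; g''(-6) = 0, so the residue is 0.

Radius of convergence at 0: 6.
At -6: a pole of order 3; residue 0.


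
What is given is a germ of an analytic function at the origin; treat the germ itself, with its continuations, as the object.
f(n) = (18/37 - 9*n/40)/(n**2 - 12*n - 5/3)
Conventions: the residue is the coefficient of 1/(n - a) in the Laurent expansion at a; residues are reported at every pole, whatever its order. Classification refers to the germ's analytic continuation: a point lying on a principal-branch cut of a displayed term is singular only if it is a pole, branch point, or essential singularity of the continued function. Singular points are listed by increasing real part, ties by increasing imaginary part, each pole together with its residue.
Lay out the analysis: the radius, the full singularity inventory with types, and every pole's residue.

Radius of convergence at 0: -6 + (1/3)*sqrt(339).
At 6 - (1/3)*sqrt(339): a pole of order 1; residue -9/80 + (639/167240)*sqrt(339).
At 6 + (1/3)*sqrt(339): a pole of order 1; residue -9/80 - (639/167240)*sqrt(339).

Denominator factor (n**2 - 12*n - 5/3): discriminant 452/3, real irrational roots 6 + (1/3)*sqrt(339) and 6 - (1/3)*sqrt(339); poles of order 1, moduli 6 + (1/3)*sqrt(339) and -6 + (1/3)*sqrt(339).
The radius of convergence is the smallest modulus among the singular points: -6 + (1/3)*sqrt(339).
The factor n**2 - 12*n - 5/3 splits as (n - a)(n - a') with a = 6 - (1/3)*sqrt(339), a' = 6 + (1/3)*sqrt(339). At the order-1 pole a set g(n) = (n - a)*f(n) = [18/37 - 9*n/40] / (n - a').
Simple pole: residue = g(a) at a = 6 - (1/3)*sqrt(339), which is -9/80 + (639/167240)*sqrt(339).
The factor n**2 - 12*n - 5/3 splits as (n - a)(n - a') with a = 6 + (1/3)*sqrt(339), a' = 6 - (1/3)*sqrt(339). At the order-1 pole a set g(n) = (n - a)*f(n) = [18/37 - 9*n/40] / (n - a').
Simple pole: residue = g(a) at a = 6 + (1/3)*sqrt(339), which is -9/80 - (639/167240)*sqrt(339).
List the singular points by increasing real part (a conjugate pair: the negative imaginary part first).


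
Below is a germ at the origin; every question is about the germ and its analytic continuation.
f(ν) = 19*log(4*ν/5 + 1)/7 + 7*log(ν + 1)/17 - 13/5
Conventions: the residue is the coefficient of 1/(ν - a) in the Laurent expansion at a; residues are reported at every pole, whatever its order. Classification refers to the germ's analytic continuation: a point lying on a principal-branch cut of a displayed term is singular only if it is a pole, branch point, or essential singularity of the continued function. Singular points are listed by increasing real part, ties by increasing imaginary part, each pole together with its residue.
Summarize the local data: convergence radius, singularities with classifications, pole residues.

Radius of convergence at 0: 1.
At -5/4: a logarithmic branch point.
At -1: a logarithmic branch point.

Branch term (7/17)*log(1 - ν/(-1)): its argument vanishes at ν = -1, a logarithmic branch point, modulus 1.
Branch term (19/7)*log(1 - ν/(-5/4)): its argument vanishes at ν = -5/4, a logarithmic branch point, modulus 5/4.
The radius of convergence is the smallest modulus among the singular points: 1.
List the singular points by increasing real part (a conjugate pair: the negative imaginary part first).


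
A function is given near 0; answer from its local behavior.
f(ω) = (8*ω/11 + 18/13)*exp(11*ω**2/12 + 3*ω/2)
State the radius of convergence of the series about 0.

The factor exp(11*ω**2/12 + 3*ω/2) is entire and contributes no finite singular point.
The polynomial part has no poles.
No finite singular points: the Taylor series at 0 converges everywhere.

The radius of convergence is infinite.


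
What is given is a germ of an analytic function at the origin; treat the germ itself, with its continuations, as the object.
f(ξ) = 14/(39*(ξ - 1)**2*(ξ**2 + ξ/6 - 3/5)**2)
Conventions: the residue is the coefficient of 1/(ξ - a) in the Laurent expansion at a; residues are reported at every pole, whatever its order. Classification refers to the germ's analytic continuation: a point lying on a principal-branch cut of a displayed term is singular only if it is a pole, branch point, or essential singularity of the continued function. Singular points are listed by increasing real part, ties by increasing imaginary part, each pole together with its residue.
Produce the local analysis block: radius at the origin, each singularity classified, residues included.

Radius of convergence at 0: -1/12 + (1/60)*sqrt(2185).
At -1/12 - (1/60)*sqrt(2185): a pole of order 2; residue 21000/4913 - (1089097800/12196999061)*sqrt(2185).
At -1/12 + (1/60)*sqrt(2185): a pole of order 2; residue 21000/4913 + (1089097800/12196999061)*sqrt(2185).
At 1: a pole of order 2; residue -42000/4913.


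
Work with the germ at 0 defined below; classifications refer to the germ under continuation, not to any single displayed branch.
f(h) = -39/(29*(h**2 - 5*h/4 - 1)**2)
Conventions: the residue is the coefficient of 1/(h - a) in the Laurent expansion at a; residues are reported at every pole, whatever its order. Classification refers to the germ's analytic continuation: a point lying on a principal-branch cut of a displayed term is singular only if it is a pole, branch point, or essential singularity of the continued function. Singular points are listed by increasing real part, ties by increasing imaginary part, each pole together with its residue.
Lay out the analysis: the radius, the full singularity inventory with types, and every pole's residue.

Radius of convergence at 0: -5/8 + (1/8)*sqrt(89).
At 5/8 - (1/8)*sqrt(89): a pole of order 2; residue -(4992/229709)*sqrt(89).
At 5/8 + (1/8)*sqrt(89): a pole of order 2; residue (4992/229709)*sqrt(89).

Denominator factor (h**2 - 5*h/4 - 1)^2: discriminant 89/16, real irrational roots 5/8 + (1/8)*sqrt(89) and 5/8 - (1/8)*sqrt(89); poles of order 2, moduli 5/8 + (1/8)*sqrt(89) and -5/8 + (1/8)*sqrt(89).
The radius of convergence is the smallest modulus among the singular points: -5/8 + (1/8)*sqrt(89).
The factor h**2 - 5*h/4 - 1 splits as (h - a)(h - a') with a = 5/8 - (1/8)*sqrt(89), a' = 5/8 + (1/8)*sqrt(89). At the order-2 pole a set g(h) = (h - a)^2*f(h) = [-39/29] / (h - a')^2.
Order-2 pole: residue = g'(a); g'(5/8 - (1/8)*sqrt(89)) = -(4992/229709)*sqrt(89), so the residue is -(4992/229709)*sqrt(89).
The factor h**2 - 5*h/4 - 1 splits as (h - a)(h - a') with a = 5/8 + (1/8)*sqrt(89), a' = 5/8 - (1/8)*sqrt(89). At the order-2 pole a set g(h) = (h - a)^2*f(h) = [-39/29] / (h - a')^2.
Order-2 pole: residue = g'(a); g'(5/8 + (1/8)*sqrt(89)) = (4992/229709)*sqrt(89), so the residue is (4992/229709)*sqrt(89).
List the singular points by increasing real part (a conjugate pair: the negative imaginary part first).


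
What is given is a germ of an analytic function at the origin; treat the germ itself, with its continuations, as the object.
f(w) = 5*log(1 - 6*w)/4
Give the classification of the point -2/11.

There is no denominator, hence no pole anywhere.
Branch term log(1 - w/(1/6)): argument at -2/11 is 23/11, nonzero, so -2/11 is not its branch point (a point on a principal cut is still regular for the continued germ).
So the germ continues analytically to -2/11.

The point is a regular point.


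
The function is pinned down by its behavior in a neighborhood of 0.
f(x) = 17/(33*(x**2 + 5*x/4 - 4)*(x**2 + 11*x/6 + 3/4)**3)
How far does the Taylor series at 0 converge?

The radius of convergence is 11/12 - (1/12)*sqrt(13).

Denominator factor (x**2 + 5*x/4 - 4): discriminant 281/16, real irrational roots -5/8 + (1/8)*sqrt(281) and -5/8 - (1/8)*sqrt(281); poles of order 1, moduli -5/8 + (1/8)*sqrt(281) and 5/8 + (1/8)*sqrt(281).
Denominator factor (x**2 + 11*x/6 + 3/4)^3: discriminant 13/36, real irrational roots -11/12 + (1/12)*sqrt(13) and -11/12 - (1/12)*sqrt(13); poles of order 3, moduli 11/12 - (1/12)*sqrt(13) and 11/12 + (1/12)*sqrt(13).
The radius of convergence is the smallest modulus among the singular points: 11/12 - (1/12)*sqrt(13).


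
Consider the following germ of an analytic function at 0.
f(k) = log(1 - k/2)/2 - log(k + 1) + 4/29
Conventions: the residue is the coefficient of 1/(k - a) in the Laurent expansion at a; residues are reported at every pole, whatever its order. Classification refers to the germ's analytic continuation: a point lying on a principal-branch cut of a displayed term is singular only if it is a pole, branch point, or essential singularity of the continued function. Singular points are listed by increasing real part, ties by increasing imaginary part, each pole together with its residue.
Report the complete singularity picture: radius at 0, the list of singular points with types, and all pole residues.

Branch term (1/2)*log(1 - k/(2)): its argument vanishes at k = 2, a logarithmic branch point, modulus 2.
Branch term (-1)*log(1 - k/(-1)): its argument vanishes at k = -1, a logarithmic branch point, modulus 1.
The radius of convergence is the smallest modulus among the singular points: 1.
List the singular points by increasing real part (a conjugate pair: the negative imaginary part first).

Radius of convergence at 0: 1.
At -1: a logarithmic branch point.
At 2: a logarithmic branch point.


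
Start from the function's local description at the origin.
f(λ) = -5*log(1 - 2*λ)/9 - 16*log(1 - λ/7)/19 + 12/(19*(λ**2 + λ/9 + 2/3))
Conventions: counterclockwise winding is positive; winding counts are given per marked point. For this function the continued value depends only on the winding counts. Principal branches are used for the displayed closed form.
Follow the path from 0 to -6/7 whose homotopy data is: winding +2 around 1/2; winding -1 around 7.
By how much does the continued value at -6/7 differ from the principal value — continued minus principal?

The rational part is single-valued and drops out of the difference; each branch term changes only by its own monodromy.
(-5/9)*log(1 - λ/(1/2)): each positive loop around 1/2 adds 2*pi*i to the log, so winding +2 contributes (-5/9)*(2)*2*pi*i = -(20/9)*pi*i.
(-16/19)*log(1 - λ/(7)): each positive loop around 7 adds 2*pi*i to the log, so winding -1 contributes (-16/19)*(-1)*2*pi*i = (32/19)*pi*i.
Summing the contributions at λ = -6/7 gives -(92/171)*pi*i.

Continued minus principal equals -(92/171)*pi*i.


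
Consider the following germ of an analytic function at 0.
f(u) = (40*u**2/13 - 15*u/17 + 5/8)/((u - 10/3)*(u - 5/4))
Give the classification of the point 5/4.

The denominator factor u - 5/4 vanishes at 5/4 and appears to the power 1; the numerator there equals 7655/1768, nonzero, and no other factor vanishes.
Hence a pole whose order is the multiplicity, 1.

The point is a pole of order 1.


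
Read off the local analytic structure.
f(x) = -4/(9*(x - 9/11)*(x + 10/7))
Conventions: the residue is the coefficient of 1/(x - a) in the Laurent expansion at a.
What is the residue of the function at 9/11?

At the order-1 pole 9/11 set g(x) = (x - (9/11))*f(x) = -4/(9*(x + 10/7)).
Simple pole: residue = g(a) at a = 9/11, which is -308/1557.

The residue is -308/1557.


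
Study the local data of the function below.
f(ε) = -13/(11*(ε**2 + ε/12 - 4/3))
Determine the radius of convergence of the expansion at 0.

Denominator factor (ε**2 + ε/12 - 4/3): discriminant 769/144, real irrational roots -1/24 + (1/24)*sqrt(769) and -1/24 - (1/24)*sqrt(769); poles of order 1, moduli -1/24 + (1/24)*sqrt(769) and 1/24 + (1/24)*sqrt(769).
The radius of convergence is the smallest modulus among the singular points: -1/24 + (1/24)*sqrt(769).

The radius of convergence is -1/24 + (1/24)*sqrt(769).


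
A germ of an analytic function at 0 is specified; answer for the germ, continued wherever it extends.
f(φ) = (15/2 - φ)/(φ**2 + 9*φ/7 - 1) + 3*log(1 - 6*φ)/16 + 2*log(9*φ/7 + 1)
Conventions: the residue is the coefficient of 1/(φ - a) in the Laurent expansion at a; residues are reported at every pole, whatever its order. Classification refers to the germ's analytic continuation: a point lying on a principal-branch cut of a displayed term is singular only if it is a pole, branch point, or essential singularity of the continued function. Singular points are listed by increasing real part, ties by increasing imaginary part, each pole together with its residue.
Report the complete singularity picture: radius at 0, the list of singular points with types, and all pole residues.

Denominator factor (φ**2 + 9*φ/7 - 1): discriminant 277/49, real irrational roots -9/14 + (1/14)*sqrt(277) and -9/14 - (1/14)*sqrt(277); poles of order 1, moduli -9/14 + (1/14)*sqrt(277) and 9/14 + (1/14)*sqrt(277).
Branch term (3/16)*log(1 - φ/(1/6)): its argument vanishes at φ = 1/6, a logarithmic branch point, modulus 1/6.
Branch term (2)*log(1 - φ/(-7/9)): its argument vanishes at φ = -7/9, a logarithmic branch point, modulus 7/9.
The radius of convergence is the smallest modulus among the singular points: 1/6.
The branch terms are analytic at -9/14 - (1/14)*sqrt(277) and contribute nothing to the residue; only the rational part matters.
The factor φ**2 + 9*φ/7 - 1 splits as (φ - a)(φ - a') with a = -9/14 - (1/14)*sqrt(277), a' = -9/14 + (1/14)*sqrt(277). At the order-1 pole a set g(φ) = (φ - a)*(rational part) = [15/2 - φ] / (φ - a').
Simple pole: residue = g(a) at a = -9/14 - (1/14)*sqrt(277), which is -1/2 - (57/277)*sqrt(277).
The branch terms are analytic at -9/14 + (1/14)*sqrt(277) and contribute nothing to the residue; only the rational part matters.
The factor φ**2 + 9*φ/7 - 1 splits as (φ - a)(φ - a') with a = -9/14 + (1/14)*sqrt(277), a' = -9/14 - (1/14)*sqrt(277). At the order-1 pole a set g(φ) = (φ - a)*(rational part) = [15/2 - φ] / (φ - a').
Simple pole: residue = g(a) at a = -9/14 + (1/14)*sqrt(277), which is -1/2 + (57/277)*sqrt(277).
List the singular points by increasing real part (a conjugate pair: the negative imaginary part first).

Radius of convergence at 0: 1/6.
At -9/14 - (1/14)*sqrt(277): a pole of order 1; residue -1/2 - (57/277)*sqrt(277).
At -7/9: a logarithmic branch point.
At 1/6: a logarithmic branch point.
At -9/14 + (1/14)*sqrt(277): a pole of order 1; residue -1/2 + (57/277)*sqrt(277).


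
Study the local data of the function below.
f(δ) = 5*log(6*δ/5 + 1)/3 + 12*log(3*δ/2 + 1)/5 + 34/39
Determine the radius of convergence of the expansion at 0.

Branch term (5/3)*log(1 - δ/(-5/6)): its argument vanishes at δ = -5/6, a logarithmic branch point, modulus 5/6.
Branch term (12/5)*log(1 - δ/(-2/3)): its argument vanishes at δ = -2/3, a logarithmic branch point, modulus 2/3.
The radius of convergence is the smallest modulus among the singular points: 2/3.

The radius of convergence is 2/3.


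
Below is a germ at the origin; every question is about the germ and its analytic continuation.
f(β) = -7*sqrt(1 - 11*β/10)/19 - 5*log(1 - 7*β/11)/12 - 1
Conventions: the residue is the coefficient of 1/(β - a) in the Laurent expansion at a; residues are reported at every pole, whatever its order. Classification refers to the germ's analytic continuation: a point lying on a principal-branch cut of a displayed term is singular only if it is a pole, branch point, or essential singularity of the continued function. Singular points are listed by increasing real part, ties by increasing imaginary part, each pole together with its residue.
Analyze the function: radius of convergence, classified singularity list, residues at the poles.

Branch term (-7/19)*sqrt(1 - β/(10/11)): its argument vanishes at β = 10/11, a square-root branch point, modulus 10/11.
Branch term (-5/12)*log(1 - β/(11/7)): its argument vanishes at β = 11/7, a logarithmic branch point, modulus 11/7.
The radius of convergence is the smallest modulus among the singular points: 10/11.
List the singular points by increasing real part (a conjugate pair: the negative imaginary part first).

Radius of convergence at 0: 10/11.
At 10/11: an algebraic (square-root) branch point.
At 11/7: a logarithmic branch point.


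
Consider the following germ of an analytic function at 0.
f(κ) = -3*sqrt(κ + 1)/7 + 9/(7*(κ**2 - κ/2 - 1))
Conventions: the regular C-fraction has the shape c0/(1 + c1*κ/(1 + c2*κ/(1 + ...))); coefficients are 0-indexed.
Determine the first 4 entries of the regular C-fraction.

The regular C-fraction coefficients are [-12/7, 1/4, 27/8, -629/216].

Taylor coefficients (expand at 0): a_0 = -12/7, a_1 = 3/7, a_2 = -87/56, a_3 = 159/112.
c0 = a_0 = -12/7. Peel one level at a time: if S = 1 + c*κ/S' with S'(0) = 1, then c is the κ-coefficient of S and S' = c*κ/(S - 1).
S_1 = c0/f = 1 + (1/4)*κ + (-27/32)*κ^2 + ...; c1 = 1/4.
S_2 = c1*κ/(S_1 - 1) = 1 + (27/8)*κ + (629/64)*κ^2 + ...; c2 = 27/8.
S_3 = c2*κ/(S_2 - 1) = 1 + (-629/216)*κ + ...; c3 = -629/216.


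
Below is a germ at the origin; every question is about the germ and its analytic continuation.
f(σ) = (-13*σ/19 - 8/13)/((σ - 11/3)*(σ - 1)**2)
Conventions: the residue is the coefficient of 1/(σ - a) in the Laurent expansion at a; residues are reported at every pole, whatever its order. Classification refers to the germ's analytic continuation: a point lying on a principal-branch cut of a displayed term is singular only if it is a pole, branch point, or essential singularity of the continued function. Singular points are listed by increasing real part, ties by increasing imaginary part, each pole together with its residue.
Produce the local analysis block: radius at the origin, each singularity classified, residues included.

Denominator factor (σ - 1)^2: pole of order 2 at 1, modulus 1.
Denominator factor (σ - 11/3): pole of order 1 at 11/3, modulus 11/3.
The radius of convergence is the smallest modulus among the singular points: 1.
At the order-2 pole 1 set g(σ) = (σ - (1))^2*f(σ) = (-13*σ/19 - 8/13)/(σ - 11/3).
Order-2 pole: residue = g'(a); g'(1) = 6945/15808, so the residue is 6945/15808.
At the order-1 pole 11/3 set g(σ) = (σ - (11/3))*f(σ) = (-13*σ/19 - 8/13)/(σ - 1)**2.
Simple pole: residue = g(a) at a = 11/3, which is -6945/15808.
List the singular points by increasing real part (a conjugate pair: the negative imaginary part first).

Radius of convergence at 0: 1.
At 1: a pole of order 2; residue 6945/15808.
At 11/3: a pole of order 1; residue -6945/15808.


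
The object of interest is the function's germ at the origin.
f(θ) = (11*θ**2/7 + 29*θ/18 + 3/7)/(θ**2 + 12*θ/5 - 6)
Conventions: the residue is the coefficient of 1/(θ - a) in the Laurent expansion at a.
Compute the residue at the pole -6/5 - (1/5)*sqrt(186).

The factor θ**2 + 12*θ/5 - 6 splits as (θ - a)(θ - a') with a = -6/5 - (1/5)*sqrt(186), a' = -6/5 + (1/5)*sqrt(186). At the order-1 pole a set g(θ) = (θ - a)*f(θ) = [11*θ**2/7 + 29*θ/18 + 3/7] / (θ - a').
Simple pole: residue = g(a) at a = -6/5 - (1/5)*sqrt(186), which is -1361/1260 - (1634/9765)*sqrt(186).

The residue is -1361/1260 - (1634/9765)*sqrt(186).
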